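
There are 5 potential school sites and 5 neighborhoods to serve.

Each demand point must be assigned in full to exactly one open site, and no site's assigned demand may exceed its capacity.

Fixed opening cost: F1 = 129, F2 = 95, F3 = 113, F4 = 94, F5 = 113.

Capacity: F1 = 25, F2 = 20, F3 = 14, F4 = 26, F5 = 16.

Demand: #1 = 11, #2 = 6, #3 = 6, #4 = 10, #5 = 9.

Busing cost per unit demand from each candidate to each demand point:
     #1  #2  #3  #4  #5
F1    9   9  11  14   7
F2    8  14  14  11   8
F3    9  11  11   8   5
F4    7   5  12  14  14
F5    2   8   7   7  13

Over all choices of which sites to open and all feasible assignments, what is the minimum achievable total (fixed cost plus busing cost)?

Open {F2, F4}; cheapest assignment that respects the capacities:
  F2 (cap 20, load 19): #4, #5 — cost 10×11 + 9×8 = 182
  F4 (cap 26, load 23): #1, #2, #3 — cost 11×7 + 6×5 + 6×12 = 179
  Shipping 361, fixed 189 → total 550.
  Any other capacity-feasible assignment to {F2, F4} ships for at least 361.
Compare {F4, F5}: its best feasible assignment gives total 552.
Compare {F3, F4, F5}: its best feasible assignment gives total 584.
Every other set of open sites that can feasibly serve all demand totals ≥ 552 even under its best assignment. Minimum: 550.

550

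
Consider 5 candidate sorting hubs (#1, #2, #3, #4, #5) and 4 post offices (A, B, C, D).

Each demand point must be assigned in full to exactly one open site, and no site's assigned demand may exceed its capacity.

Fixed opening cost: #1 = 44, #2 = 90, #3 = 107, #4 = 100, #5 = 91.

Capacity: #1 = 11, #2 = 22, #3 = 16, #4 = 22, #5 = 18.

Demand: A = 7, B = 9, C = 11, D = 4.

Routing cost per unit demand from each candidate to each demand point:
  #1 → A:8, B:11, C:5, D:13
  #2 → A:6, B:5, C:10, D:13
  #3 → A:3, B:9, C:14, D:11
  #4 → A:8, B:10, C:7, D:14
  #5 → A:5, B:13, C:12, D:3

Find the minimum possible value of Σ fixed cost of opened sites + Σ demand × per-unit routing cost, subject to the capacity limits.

Open {#1, #2}; cheapest assignment that respects the capacities:
  #1 (cap 11, load 11): C — cost 11×5 = 55
  #2 (cap 22, load 20): A, B, D — cost 7×6 + 9×5 + 4×13 = 139
  Shipping 194, fixed 134 → total 328.
  Any other capacity-feasible assignment to {#1, #2} ships for at least 194.
Compare {#1, #2, #5}: its best feasible assignment gives total 372.
Compare {#2, #5}: its best feasible assignment gives total 383.
Every other set of open sites that can feasibly serve all demand totals ≥ 372 even under its best assignment. Minimum: 328.

328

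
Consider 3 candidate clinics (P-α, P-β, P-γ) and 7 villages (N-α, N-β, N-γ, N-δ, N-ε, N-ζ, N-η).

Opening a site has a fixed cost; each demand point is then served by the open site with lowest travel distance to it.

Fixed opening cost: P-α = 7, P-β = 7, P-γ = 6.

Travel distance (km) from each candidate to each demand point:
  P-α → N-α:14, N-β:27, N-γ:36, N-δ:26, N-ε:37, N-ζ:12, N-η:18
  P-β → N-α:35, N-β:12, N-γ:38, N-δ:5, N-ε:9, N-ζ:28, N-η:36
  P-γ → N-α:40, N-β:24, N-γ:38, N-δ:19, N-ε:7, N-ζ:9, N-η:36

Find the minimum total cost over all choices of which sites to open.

120

Open {P-α, P-β}: assign each demand point to its cheapest open site.
  N-α→P-α 14, N-β→P-β 12, N-γ→P-α 36, N-δ→P-β 5, N-ε→P-β 9, N-ζ→P-α 12, N-η→P-α 18
  travel distance 106, fixed 14 → total 120.
Compare {P-α, P-β, P-γ}: travel distance 101 + fixed 20 = 121.
Compare {P-α, P-γ}: travel distance 127 + fixed 13 = 140.
Compare {P-β, P-γ}: travel distance 142 + fixed 13 = 155.
All other subsets cost ≥ 121. Minimum total cost: 120.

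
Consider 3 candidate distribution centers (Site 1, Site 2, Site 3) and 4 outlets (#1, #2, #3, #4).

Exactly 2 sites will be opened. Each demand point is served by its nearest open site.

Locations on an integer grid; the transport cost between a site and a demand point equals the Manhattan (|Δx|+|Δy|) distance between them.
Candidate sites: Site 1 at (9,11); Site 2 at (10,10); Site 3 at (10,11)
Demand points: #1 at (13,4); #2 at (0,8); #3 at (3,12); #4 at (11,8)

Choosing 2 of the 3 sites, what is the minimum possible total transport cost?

Open {Site 1, Site 2}.
  #1→Site 2 9, #2→Site 1 12, #3→Site 1 7, #4→Site 2 3  ⇒ total 31.
Compare {Site 2, Site 3}: total 32.
Compare {Site 1, Site 3}: total 33.

31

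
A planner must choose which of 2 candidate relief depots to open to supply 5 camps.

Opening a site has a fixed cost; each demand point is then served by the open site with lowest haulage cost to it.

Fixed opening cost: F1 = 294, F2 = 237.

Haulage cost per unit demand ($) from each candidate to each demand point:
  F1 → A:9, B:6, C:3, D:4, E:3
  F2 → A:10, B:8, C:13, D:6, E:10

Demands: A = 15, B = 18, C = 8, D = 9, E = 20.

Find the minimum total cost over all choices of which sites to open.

657

Open {F1}: assign each demand point to its cheapest open site.
  A→F1 15×9=135, B→F1 18×6=108, C→F1 8×3=24, D→F1 9×4=36, E→F1 20×3=60
  haulage cost 363, fixed 294 → total 657.
Compare {F2}: haulage cost 652 + fixed 237 = 889.
Compare {F1, F2}: haulage cost 363 + fixed 531 = 894.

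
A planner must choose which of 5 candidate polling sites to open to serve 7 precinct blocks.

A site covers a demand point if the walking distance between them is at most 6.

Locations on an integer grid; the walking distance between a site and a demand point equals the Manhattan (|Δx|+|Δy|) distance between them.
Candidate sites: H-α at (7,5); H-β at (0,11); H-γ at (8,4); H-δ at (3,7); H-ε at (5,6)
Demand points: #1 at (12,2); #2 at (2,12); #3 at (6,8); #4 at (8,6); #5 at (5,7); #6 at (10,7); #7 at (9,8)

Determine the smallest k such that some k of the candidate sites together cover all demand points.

Coverage sets (demand points within 6 of each site):
  H-α: {#3, #4, #5, #6, #7}
  H-β: {#2}
  H-γ: {#1, #3, #4, #5, #6, #7}
  H-δ: {#2, #3, #4, #5}
  H-ε: {#3, #4, #5, #6, #7}
No single site covers all 7 demand points.
But {H-β, H-γ} covers everything, so the minimum is 2.

2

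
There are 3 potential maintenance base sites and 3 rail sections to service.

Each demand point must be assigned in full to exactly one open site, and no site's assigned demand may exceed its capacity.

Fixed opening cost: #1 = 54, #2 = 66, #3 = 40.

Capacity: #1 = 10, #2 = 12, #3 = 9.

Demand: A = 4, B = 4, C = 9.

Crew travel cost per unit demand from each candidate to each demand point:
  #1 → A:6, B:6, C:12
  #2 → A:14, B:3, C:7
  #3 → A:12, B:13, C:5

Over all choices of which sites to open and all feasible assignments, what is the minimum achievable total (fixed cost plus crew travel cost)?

Open {#1, #3}; cheapest assignment that respects the capacities:
  #1 (cap 10, load 8): A, B — cost 4×6 + 4×6 = 48
  #3 (cap 9, load 9): C — cost 9×5 = 45
  Shipping 93, fixed 94 → total 187.
  Any other capacity-feasible assignment to {#1, #3} ships for at least 93.
Compare {#2, #3}: its best feasible assignment gives total 219.
Compare {#1, #2}: its best feasible assignment gives total 231.
Every other set of open sites that can feasibly serve all demand totals ≥ 219 even under its best assignment. Minimum: 187.

187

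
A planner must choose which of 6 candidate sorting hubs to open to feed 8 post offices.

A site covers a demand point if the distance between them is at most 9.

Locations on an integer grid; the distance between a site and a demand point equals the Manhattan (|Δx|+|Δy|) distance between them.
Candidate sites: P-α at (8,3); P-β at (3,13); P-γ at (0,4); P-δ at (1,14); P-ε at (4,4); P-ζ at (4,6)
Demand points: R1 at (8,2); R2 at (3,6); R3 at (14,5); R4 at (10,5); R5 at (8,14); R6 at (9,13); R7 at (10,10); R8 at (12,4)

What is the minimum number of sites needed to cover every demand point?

Coverage sets (demand points within 9 of each site):
  P-α: {R1, R2, R3, R4, R7, R8}
  P-β: {R2, R5, R6}
  P-γ: {R2}
  P-δ: {R5, R6}
  P-ε: {R1, R2, R4, R8}
  P-ζ: {R1, R2, R4}
No single site covers all 8 demand points.
But {P-α, P-β} covers everything, so the minimum is 2.

2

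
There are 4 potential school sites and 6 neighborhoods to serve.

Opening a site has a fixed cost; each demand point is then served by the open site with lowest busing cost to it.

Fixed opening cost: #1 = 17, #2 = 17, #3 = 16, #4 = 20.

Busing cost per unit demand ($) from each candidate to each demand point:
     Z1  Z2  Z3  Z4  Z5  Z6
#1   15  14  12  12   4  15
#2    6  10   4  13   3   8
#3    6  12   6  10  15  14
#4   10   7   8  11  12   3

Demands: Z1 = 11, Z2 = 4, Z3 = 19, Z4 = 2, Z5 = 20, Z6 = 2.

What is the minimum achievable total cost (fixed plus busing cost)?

295

Open {#2, #4}: assign each demand point to its cheapest open site.
  Z1→#2 11×6=66, Z2→#4 4×7=28, Z3→#2 19×4=76, Z4→#4 2×11=22, Z5→#2 20×3=60, Z6→#4 2×3=6
  busing cost 258, fixed 37 → total 295.
Compare {#2}: busing cost 284 + fixed 17 = 301.
Compare {#2, #3, #4}: busing cost 256 + fixed 53 = 309.
Compare {#2, #3}: busing cost 278 + fixed 33 = 311.
All other subsets cost ≥ 301. Minimum total cost: 295.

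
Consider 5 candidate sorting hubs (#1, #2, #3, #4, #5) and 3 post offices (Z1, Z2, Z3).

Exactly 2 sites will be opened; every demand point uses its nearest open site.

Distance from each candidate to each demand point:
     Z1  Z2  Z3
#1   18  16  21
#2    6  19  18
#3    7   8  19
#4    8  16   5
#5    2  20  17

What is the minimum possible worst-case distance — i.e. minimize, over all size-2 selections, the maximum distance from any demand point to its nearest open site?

Open {#3, #4}.
  Farthest demand point is Z2 at distance 8 (to #3); all others are ≤ 8.
With {#1, #4} the worst case is 16.
With {#2, #4} the worst case is 16.
No size-2 selection achieves below 8.

8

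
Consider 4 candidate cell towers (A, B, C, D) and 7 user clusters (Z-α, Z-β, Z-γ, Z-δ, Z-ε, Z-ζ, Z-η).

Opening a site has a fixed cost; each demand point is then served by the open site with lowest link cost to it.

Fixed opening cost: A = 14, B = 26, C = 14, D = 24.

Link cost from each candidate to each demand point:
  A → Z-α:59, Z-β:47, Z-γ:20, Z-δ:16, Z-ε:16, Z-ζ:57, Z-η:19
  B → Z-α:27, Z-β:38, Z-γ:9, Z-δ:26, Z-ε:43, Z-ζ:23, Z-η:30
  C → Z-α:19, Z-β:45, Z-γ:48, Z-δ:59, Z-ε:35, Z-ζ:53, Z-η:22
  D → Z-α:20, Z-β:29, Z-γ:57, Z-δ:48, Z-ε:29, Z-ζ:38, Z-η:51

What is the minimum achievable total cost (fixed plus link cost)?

188

Open {A, B}: assign each demand point to its cheapest open site.
  Z-α→B 27, Z-β→B 38, Z-γ→B 9, Z-δ→A 16, Z-ε→A 16, Z-ζ→B 23, Z-η→A 19
  link cost 148, fixed 40 → total 188.
Compare {A, B, C}: link cost 140 + fixed 54 = 194.
Compare {A, D}: link cost 158 + fixed 38 = 196.
Compare {A, B, D}: link cost 132 + fixed 64 = 196.
All other subsets cost ≥ 194. Minimum total cost: 188.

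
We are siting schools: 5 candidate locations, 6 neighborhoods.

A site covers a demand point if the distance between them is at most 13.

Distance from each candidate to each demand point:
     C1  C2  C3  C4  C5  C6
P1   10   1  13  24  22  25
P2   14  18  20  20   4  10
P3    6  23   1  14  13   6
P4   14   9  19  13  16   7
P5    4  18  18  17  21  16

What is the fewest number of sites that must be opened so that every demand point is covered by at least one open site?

Coverage sets (demand points within 13 of each site):
  P1: {C1, C2, C3}
  P2: {C5, C6}
  P3: {C1, C3, C5, C6}
  P4: {C2, C4, C6}
  P5: {C1}
No single site covers all 6 demand points.
But {P3, P4} covers everything, so the minimum is 2.

2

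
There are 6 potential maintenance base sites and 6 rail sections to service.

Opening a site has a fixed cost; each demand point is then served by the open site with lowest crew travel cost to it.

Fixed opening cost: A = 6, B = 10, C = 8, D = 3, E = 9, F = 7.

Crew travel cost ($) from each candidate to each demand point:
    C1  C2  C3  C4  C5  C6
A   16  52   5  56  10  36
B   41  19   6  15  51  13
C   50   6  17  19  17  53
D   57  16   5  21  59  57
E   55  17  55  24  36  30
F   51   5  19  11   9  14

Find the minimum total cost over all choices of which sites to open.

Open {A, F}: assign each demand point to its cheapest open site.
  C1→A 16, C2→F 5, C3→A 5, C4→F 11, C5→F 9, C6→F 14
  crew travel cost 60, fixed 13 → total 73.
Compare {A, D, F}: crew travel cost 60 + fixed 16 = 76.
Compare {A, C, F}: crew travel cost 60 + fixed 21 = 81.
Compare {A, B, F}: crew travel cost 59 + fixed 23 = 82.
All other subsets cost ≥ 76. Minimum total cost: 73.

73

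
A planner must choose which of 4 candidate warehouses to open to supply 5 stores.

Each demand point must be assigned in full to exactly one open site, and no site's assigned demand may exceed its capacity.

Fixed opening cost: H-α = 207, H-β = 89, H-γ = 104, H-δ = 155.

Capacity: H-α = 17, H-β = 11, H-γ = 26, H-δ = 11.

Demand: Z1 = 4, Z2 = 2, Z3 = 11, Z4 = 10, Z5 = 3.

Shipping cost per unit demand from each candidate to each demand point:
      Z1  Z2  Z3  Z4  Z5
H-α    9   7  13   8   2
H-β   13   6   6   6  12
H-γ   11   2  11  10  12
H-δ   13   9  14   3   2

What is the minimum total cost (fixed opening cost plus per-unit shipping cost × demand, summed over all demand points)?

443

Open {H-β, H-γ}; cheapest assignment that respects the capacities:
  H-β (cap 11, load 11): Z3 — cost 11×6 = 66
  H-γ (cap 26, load 19): Z1, Z2, Z4, Z5 — cost 4×11 + 2×2 + 10×10 + 3×12 = 184
  Shipping 250, fixed 193 → total 443.
  Any other capacity-feasible assignment to {H-β, H-γ} ships for at least 250.
Compare {H-γ, H-δ}: its best feasible assignment gives total 494.
Compare {H-β, H-γ, H-δ}: its best feasible assignment gives total 528.
Every other set of open sites that can feasibly serve all demand totals ≥ 494 even under its best assignment. Minimum: 443.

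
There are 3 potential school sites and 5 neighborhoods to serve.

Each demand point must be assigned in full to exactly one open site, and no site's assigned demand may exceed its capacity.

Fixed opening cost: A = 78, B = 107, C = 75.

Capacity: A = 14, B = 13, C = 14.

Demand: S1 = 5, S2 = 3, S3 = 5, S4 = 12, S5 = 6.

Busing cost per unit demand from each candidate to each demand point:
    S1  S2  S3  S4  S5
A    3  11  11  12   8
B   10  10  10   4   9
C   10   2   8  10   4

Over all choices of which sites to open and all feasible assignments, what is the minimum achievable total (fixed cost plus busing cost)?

Open {A, B, C}; cheapest assignment that respects the capacities:
  A (cap 14, load 5): S1 — cost 5×3 = 15
  B (cap 13, load 12): S4 — cost 12×4 = 48
  C (cap 14, load 14): S2, S3, S5 — cost 3×2 + 5×8 + 6×4 = 70
  Shipping 133, fixed 260 → total 393.
  Any other capacity-feasible assignment to {A, B, C} ships for at least 133.
Total demand is 31 and no other set of sites has combined capacity ≥ 31, so {A, B, C} is the only feasible choice of open sites. Minimum: 393.

393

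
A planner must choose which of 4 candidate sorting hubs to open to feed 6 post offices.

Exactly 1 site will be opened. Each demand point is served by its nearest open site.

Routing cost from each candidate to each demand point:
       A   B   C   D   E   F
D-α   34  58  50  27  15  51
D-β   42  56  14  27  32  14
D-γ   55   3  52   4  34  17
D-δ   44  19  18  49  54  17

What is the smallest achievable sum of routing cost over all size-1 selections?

Open {D-γ}.
  A→D-γ 55, B→D-γ 3, C→D-γ 52, D→D-γ 4, E→D-γ 34, F→D-γ 17  ⇒ total 165.
Compare {D-β}: total 185.
Compare {D-δ}: total 201.
No size-1 selection does better; minimum is 165.

165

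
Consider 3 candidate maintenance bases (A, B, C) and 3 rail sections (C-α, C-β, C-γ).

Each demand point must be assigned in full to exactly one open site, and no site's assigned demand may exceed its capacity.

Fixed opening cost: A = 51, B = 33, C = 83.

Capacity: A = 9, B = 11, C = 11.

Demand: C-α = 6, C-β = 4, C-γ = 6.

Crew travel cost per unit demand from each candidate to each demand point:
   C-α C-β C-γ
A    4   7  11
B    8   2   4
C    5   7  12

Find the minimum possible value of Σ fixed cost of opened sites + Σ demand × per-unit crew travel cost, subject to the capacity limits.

Open {A, B}; cheapest assignment that respects the capacities:
  A (cap 9, load 6): C-α — cost 6×4 = 24
  B (cap 11, load 10): C-β, C-γ — cost 4×2 + 6×4 = 32
  Shipping 56, fixed 84 → total 140.
  Any other capacity-feasible assignment to {A, B} ships for at least 56.
Compare {B, C}: its best feasible assignment gives total 178.
Compare {A, B, C}: its best feasible assignment gives total 223.
Every other set of open sites that can feasibly serve all demand totals ≥ 178 even under its best assignment. Minimum: 140.

140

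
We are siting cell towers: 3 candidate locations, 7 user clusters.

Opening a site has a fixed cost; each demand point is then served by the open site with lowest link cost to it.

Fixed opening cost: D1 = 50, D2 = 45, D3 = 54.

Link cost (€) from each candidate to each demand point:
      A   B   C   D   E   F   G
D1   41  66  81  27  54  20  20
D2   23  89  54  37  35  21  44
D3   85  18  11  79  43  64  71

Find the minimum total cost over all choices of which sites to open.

Open {D1, D3}: assign each demand point to its cheapest open site.
  A→D1 41, B→D3 18, C→D3 11, D→D1 27, E→D3 43, F→D1 20, G→D1 20
  link cost 180, fixed 104 → total 284.
Compare {D2, D3}: link cost 189 + fixed 99 = 288.
Compare {D1, D2, D3}: link cost 154 + fixed 149 = 303.
Compare {D1, D2}: link cost 245 + fixed 95 = 340.
All other subsets cost ≥ 288. Minimum total cost: 284.

284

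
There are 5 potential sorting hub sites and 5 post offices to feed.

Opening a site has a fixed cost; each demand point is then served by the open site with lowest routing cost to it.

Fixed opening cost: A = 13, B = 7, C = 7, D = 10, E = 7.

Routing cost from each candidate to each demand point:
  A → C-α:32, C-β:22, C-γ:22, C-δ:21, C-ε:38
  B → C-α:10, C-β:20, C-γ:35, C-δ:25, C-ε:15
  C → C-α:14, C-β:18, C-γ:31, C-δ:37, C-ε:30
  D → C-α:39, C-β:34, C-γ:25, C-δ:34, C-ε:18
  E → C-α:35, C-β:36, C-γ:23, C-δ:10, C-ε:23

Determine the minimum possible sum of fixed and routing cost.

92

Open {B, E}: assign each demand point to its cheapest open site.
  C-α→B 10, C-β→B 20, C-γ→E 23, C-δ→E 10, C-ε→B 15
  routing cost 78, fixed 14 → total 92.
Compare {B, C, E}: routing cost 76 + fixed 21 = 97.
Compare {C, E}: routing cost 88 + fixed 14 = 102.
Compare {B, D, E}: routing cost 78 + fixed 24 = 102.
All other subsets cost ≥ 97. Minimum total cost: 92.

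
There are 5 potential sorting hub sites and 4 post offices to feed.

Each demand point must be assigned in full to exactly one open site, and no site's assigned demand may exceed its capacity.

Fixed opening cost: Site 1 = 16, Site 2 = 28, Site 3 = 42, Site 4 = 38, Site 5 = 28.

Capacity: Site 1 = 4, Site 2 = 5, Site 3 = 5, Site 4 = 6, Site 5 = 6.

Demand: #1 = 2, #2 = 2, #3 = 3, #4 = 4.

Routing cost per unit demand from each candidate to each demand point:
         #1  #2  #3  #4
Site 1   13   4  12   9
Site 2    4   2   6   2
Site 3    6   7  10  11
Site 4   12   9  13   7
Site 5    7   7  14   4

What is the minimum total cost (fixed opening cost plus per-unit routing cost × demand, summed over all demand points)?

Open {Site 2, Site 5}; cheapest assignment that respects the capacities:
  Site 2 (cap 5, load 5): #2, #3 — cost 2×2 + 3×6 = 22
  Site 5 (cap 6, load 6): #1, #4 — cost 2×7 + 4×4 = 30
  Shipping 52, fixed 56 → total 108.
  Any other capacity-feasible assignment to {Site 2, Site 5} ships for at least 52.
Compare {Site 1, Site 2, Site 5}: its best feasible assignment gives total 122.
Compare {Site 2, Site 4}: its best feasible assignment gives total 138.
Every other set of open sites that can feasibly serve all demand totals ≥ 122 even under its best assignment. Minimum: 108.

108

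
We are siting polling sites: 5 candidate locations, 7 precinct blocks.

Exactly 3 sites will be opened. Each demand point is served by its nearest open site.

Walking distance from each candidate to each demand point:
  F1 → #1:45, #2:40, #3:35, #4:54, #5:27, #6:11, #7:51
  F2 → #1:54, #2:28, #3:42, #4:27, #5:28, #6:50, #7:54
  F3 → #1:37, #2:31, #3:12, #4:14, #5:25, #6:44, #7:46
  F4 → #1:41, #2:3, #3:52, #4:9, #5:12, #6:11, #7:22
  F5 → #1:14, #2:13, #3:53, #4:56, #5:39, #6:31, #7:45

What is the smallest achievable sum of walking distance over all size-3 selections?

Open {F3, F4, F5}.
  #1→F5 14, #2→F4 3, #3→F3 12, #4→F4 9, #5→F4 12, #6→F4 11, #7→F4 22  ⇒ total 83.
Compare {F1, F3, F4}: total 106.
Compare {F1, F4, F5}: total 106.
No size-3 selection does better; minimum is 83.

83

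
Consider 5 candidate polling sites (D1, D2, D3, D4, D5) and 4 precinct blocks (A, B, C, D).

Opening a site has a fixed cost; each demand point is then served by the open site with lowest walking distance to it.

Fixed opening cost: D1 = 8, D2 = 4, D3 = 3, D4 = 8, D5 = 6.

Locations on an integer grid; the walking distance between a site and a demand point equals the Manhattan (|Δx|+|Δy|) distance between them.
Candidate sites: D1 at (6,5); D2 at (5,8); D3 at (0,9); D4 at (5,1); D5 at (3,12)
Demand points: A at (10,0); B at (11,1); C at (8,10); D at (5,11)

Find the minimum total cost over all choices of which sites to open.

Open {D2, D4}: assign each demand point to its cheapest open site.
  A→D4 6, B→D4 6, C→D2 5, D→D2 3
  walking distance 20, fixed 12 → total 32.
Compare {D2, D3, D4}: walking distance 20 + fixed 15 = 35.
Compare {D4, D5}: walking distance 22 + fixed 14 = 36.
Compare {D2}: walking distance 34 + fixed 4 = 38.
All other subsets cost ≥ 35. Minimum total cost: 32.

32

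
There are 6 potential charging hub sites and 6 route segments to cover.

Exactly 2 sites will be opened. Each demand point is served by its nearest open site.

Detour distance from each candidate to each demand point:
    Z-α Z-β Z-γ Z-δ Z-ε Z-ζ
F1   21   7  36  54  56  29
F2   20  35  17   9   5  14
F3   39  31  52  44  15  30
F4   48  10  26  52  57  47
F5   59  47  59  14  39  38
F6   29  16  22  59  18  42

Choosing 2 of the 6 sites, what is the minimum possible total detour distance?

Open {F1, F2}.
  Z-α→F2 20, Z-β→F1 7, Z-γ→F2 17, Z-δ→F2 9, Z-ε→F2 5, Z-ζ→F2 14  ⇒ total 72.
Compare {F2, F4}: total 75.
Compare {F2, F6}: total 81.
No size-2 selection does better; minimum is 72.

72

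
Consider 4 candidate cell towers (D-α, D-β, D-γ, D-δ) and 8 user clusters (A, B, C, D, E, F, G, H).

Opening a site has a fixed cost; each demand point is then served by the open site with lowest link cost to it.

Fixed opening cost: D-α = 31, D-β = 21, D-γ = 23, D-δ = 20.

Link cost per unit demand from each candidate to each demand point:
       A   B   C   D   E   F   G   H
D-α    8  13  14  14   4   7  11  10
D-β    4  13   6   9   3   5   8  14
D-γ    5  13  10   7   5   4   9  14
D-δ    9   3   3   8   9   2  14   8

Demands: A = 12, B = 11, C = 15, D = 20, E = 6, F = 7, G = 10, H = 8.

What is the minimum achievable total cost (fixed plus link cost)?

503

Open {D-β, D-δ}: assign each demand point to its cheapest open site.
  A→D-β 12×4=48, B→D-δ 11×3=33, C→D-δ 15×3=45, D→D-δ 20×8=160, E→D-β 6×3=18, F→D-δ 7×2=14, G→D-β 10×8=80, H→D-δ 8×8=64
  link cost 462, fixed 41 → total 503.
Compare {D-β, D-γ, D-δ}: link cost 442 + fixed 64 = 506.
Compare {D-γ, D-δ}: link cost 476 + fixed 43 = 519.
Compare {D-α, D-β, D-δ}: link cost 462 + fixed 72 = 534.
All other subsets cost ≥ 506. Minimum total cost: 503.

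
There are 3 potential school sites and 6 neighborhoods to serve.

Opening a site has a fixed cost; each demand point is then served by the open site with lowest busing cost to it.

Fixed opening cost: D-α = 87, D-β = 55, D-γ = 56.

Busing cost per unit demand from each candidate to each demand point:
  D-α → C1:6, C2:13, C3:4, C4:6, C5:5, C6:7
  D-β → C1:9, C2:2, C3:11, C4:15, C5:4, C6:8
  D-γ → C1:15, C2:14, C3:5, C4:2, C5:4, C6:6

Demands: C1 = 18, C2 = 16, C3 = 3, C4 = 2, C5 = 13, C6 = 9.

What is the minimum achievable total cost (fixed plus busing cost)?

Open {D-α, D-β}: assign each demand point to its cheapest open site.
  C1→D-α 18×6=108, C2→D-β 16×2=32, C3→D-α 3×4=12, C4→D-α 2×6=12, C5→D-β 13×4=52, C6→D-α 9×7=63
  busing cost 279, fixed 142 → total 421.
Compare {D-β, D-γ}: busing cost 319 + fixed 111 = 430.
Compare {D-β}: busing cost 381 + fixed 55 = 436.
Compare {D-α, D-β, D-γ}: busing cost 262 + fixed 198 = 460.
All other subsets cost ≥ 430. Minimum total cost: 421.

421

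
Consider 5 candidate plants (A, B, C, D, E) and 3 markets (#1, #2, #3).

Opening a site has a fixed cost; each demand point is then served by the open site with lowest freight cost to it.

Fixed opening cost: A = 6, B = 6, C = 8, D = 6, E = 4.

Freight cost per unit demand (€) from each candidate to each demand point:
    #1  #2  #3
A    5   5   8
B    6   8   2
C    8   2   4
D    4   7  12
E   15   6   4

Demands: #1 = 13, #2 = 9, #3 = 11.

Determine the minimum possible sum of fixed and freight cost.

Open {B, C, D}: assign each demand point to its cheapest open site.
  #1→D 13×4=52, #2→C 9×2=18, #3→B 11×2=22
  freight cost 92, fixed 20 → total 112.
Compare {B, C, D, E}: freight cost 92 + fixed 24 = 116.
Compare {A, B, C, D}: freight cost 92 + fixed 26 = 118.
Compare {A, B, C, D, E}: freight cost 92 + fixed 30 = 122.
All other subsets cost ≥ 116. Minimum total cost: 112.

112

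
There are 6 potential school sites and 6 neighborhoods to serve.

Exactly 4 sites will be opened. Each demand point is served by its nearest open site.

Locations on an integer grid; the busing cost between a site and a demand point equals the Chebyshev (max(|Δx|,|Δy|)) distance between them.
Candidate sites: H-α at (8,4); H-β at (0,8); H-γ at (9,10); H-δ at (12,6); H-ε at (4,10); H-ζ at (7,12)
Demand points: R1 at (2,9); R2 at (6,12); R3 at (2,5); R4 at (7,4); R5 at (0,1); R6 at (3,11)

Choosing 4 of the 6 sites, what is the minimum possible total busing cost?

15

Open {H-α, H-β, H-ε, H-ζ}.
  R1→H-β 2, R2→H-ζ 1, R3→H-β 3, R4→H-α 1, R5→H-β 7, R6→H-ε 1  ⇒ total 15.
Compare {H-α, H-β, H-γ, H-ε}: total 16.
Compare {H-α, H-β, H-δ, H-ε}: total 16.
No size-4 selection does better; minimum is 15.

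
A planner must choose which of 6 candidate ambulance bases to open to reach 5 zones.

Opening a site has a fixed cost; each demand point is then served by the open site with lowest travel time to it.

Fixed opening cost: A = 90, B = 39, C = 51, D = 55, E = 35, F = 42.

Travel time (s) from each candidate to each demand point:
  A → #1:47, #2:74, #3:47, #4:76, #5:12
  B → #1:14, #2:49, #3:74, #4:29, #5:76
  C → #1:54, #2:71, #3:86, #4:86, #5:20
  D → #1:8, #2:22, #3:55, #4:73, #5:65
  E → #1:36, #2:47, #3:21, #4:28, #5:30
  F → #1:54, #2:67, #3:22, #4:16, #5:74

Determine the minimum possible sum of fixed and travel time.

Open {E}: assign each demand point to its cheapest open site.
  #1→E 36, #2→E 47, #3→E 21, #4→E 28, #5→E 30
  travel time 162, fixed 35 → total 197.
Compare {D, E}: travel time 109 + fixed 90 = 199.
Compare {B, E}: travel time 140 + fixed 74 = 214.
Compare {E, F}: travel time 150 + fixed 77 = 227.
All other subsets cost ≥ 199. Minimum total cost: 197.

197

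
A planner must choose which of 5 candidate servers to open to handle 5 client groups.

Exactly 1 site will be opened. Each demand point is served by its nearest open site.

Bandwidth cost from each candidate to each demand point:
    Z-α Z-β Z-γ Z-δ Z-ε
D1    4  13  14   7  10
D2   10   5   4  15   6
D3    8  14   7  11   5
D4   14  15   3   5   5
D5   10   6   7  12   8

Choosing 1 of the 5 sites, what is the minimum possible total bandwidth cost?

Open {D2}.
  Z-α→D2 10, Z-β→D2 5, Z-γ→D2 4, Z-δ→D2 15, Z-ε→D2 6  ⇒ total 40.
Compare {D4}: total 42.
Compare {D5}: total 43.
No size-1 selection does better; minimum is 40.

40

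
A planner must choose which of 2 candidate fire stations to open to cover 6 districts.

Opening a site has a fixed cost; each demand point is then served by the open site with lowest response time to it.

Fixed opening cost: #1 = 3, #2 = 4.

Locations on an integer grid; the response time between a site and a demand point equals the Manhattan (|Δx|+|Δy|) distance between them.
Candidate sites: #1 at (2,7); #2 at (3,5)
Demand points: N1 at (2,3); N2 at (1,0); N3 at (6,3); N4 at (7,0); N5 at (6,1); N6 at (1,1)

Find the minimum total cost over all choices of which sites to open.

41

Open {#2}: assign each demand point to its cheapest open site.
  N1→#2 3, N2→#2 7, N3→#2 5, N4→#2 9, N5→#2 7, N6→#2 6
  response time 37, fixed 4 → total 41.
Compare {#1, #2}: response time 37 + fixed 7 = 44.
Compare {#1}: response time 49 + fixed 3 = 52.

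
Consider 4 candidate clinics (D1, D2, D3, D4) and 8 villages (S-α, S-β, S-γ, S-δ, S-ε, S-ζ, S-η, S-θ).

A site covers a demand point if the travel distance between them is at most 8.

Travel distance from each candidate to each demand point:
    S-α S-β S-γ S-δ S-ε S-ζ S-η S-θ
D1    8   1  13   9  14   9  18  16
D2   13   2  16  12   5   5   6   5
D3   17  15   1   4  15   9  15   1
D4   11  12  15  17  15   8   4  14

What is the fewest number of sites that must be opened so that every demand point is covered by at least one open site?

Coverage sets (demand points within 8 of each site):
  D1: {S-α, S-β}
  D2: {S-β, S-ε, S-ζ, S-η, S-θ}
  D3: {S-γ, S-δ, S-θ}
  D4: {S-ζ, S-η}
No 2 sites suffice: every size-2 union leaves at least one demand point uncovered.
But {D1, D2, D3} covers everything, so the minimum is 3.

3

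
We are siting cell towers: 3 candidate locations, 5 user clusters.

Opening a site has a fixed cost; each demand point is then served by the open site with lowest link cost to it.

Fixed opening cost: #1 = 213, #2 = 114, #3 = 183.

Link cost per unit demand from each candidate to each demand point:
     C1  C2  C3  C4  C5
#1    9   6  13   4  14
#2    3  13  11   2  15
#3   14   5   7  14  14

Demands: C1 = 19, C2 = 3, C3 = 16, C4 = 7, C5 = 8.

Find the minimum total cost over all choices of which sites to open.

520

Open {#2}: assign each demand point to its cheapest open site.
  C1→#2 19×3=57, C2→#2 3×13=39, C3→#2 16×11=176, C4→#2 7×2=14, C5→#2 8×15=120
  link cost 406, fixed 114 → total 520.
Compare {#2, #3}: link cost 310 + fixed 297 = 607.
Compare {#1, #2}: link cost 377 + fixed 327 = 704.
Compare {#1}: link cost 537 + fixed 213 = 750.
All other subsets cost ≥ 607. Minimum total cost: 520.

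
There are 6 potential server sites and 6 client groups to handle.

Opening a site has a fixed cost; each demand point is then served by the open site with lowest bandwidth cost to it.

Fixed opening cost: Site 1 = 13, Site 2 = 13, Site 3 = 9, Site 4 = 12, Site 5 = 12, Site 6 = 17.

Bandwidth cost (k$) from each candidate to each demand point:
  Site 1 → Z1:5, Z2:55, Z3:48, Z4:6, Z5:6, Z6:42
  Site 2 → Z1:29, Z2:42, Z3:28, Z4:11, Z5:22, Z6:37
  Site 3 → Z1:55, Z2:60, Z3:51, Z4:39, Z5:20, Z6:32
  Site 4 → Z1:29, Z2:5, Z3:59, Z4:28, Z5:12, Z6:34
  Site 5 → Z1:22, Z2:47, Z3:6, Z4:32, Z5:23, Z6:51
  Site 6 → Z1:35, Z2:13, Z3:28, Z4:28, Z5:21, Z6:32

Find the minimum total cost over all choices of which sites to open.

99

Open {Site 1, Site 4, Site 5}: assign each demand point to its cheapest open site.
  Z1→Site 1 5, Z2→Site 4 5, Z3→Site 5 6, Z4→Site 1 6, Z5→Site 1 6, Z6→Site 4 34
  bandwidth cost 62, fixed 37 → total 99.
Compare {Site 1, Site 3, Site 4, Site 5}: bandwidth cost 60 + fixed 46 = 106.
Compare {Site 1, Site 5, Site 6}: bandwidth cost 68 + fixed 42 = 110.
Compare {Site 1, Site 2, Site 4, Site 5}: bandwidth cost 62 + fixed 50 = 112.
All other subsets cost ≥ 106. Minimum total cost: 99.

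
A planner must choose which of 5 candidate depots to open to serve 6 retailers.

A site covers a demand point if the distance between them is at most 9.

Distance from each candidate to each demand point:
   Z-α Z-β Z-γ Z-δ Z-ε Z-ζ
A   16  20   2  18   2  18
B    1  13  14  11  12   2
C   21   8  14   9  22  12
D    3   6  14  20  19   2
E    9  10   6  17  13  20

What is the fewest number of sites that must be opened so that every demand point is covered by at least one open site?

Coverage sets (demand points within 9 of each site):
  A: {Z-γ, Z-ε}
  B: {Z-α, Z-ζ}
  C: {Z-β, Z-δ}
  D: {Z-α, Z-β, Z-ζ}
  E: {Z-α, Z-γ}
No 2 sites suffice: every size-2 union leaves at least one demand point uncovered.
But {A, B, C} covers everything, so the minimum is 3.

3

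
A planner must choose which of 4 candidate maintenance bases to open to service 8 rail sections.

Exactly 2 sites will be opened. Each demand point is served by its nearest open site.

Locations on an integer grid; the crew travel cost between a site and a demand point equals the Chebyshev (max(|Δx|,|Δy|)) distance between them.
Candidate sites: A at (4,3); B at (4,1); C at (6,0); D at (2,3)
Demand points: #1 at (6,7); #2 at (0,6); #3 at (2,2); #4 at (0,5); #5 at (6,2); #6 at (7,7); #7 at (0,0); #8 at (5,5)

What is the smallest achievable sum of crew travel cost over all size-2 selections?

Open {A, D}.
  #1→A 4, #2→D 3, #3→D 1, #4→D 2, #5→A 2, #6→A 4, #7→D 3, #8→A 2  ⇒ total 21.
Compare {B, D}: total 23.
Compare {C, D}: total 23.
No size-2 selection does better; minimum is 21.

21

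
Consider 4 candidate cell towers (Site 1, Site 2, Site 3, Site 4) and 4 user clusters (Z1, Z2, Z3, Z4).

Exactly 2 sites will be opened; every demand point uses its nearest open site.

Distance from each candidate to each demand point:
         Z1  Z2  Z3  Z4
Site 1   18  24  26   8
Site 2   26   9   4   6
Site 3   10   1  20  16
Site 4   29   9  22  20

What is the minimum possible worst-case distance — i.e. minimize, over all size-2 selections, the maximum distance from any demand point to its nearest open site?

10

Open {Site 2, Site 3}.
  Farthest demand point is Z1 at distance 10 (to Site 3); all others are ≤ 10.
With {Site 1, Site 2} the worst case is 18.
With {Site 1, Site 3} the worst case is 20.
No size-2 selection achieves below 10.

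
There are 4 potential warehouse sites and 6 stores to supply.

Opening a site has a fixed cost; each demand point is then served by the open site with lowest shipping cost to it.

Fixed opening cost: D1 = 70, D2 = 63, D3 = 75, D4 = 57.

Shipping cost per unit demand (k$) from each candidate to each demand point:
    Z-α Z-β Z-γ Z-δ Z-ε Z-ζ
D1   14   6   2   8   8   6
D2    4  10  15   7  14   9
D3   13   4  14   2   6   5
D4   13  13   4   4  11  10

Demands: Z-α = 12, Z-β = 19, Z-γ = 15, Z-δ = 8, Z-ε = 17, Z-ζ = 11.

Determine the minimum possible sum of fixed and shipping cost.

535

Open {D1, D2, D3}: assign each demand point to its cheapest open site.
  Z-α→D2 12×4=48, Z-β→D3 19×4=76, Z-γ→D1 15×2=30, Z-δ→D3 8×2=16, Z-ε→D3 17×6=102, Z-ζ→D3 11×5=55
  shipping cost 327, fixed 208 → total 535.
Compare {D2, D3, D4}: shipping cost 357 + fixed 195 = 552.
Compare {D1, D3}: shipping cost 435 + fixed 145 = 580.
Compare {D1, D2}: shipping cost 450 + fixed 133 = 583.
All other subsets cost ≥ 552. Minimum total cost: 535.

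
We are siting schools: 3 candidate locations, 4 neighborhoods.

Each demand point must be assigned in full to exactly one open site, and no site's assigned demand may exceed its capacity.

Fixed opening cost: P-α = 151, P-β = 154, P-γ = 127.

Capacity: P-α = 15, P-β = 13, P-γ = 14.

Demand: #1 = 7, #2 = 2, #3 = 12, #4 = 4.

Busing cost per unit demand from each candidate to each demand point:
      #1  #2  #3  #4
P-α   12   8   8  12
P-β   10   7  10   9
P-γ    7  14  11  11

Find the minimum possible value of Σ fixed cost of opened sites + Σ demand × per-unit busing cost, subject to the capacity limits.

Open {P-α, P-γ}; cheapest assignment that respects the capacities:
  P-α (cap 15, load 14): #2, #3 — cost 2×8 + 12×8 = 112
  P-γ (cap 14, load 11): #1, #4 — cost 7×7 + 4×11 = 93
  Shipping 205, fixed 278 → total 483.
  Any other capacity-feasible assignment to {P-α, P-γ} ships for at least 205.
Compare {P-α, P-β}: its best feasible assignment gives total 521.
Compare {P-β, P-γ}: its best feasible assignment gives total 522.
Every other set of open sites that can feasibly serve all demand totals ≥ 521 even under its best assignment. Minimum: 483.

483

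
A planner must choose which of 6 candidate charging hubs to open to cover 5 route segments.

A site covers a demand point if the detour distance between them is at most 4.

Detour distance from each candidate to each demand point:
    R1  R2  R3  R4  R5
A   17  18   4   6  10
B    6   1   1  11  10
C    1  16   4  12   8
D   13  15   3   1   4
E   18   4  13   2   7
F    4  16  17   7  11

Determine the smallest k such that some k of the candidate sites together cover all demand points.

Coverage sets (demand points within 4 of each site):
  A: {R3}
  B: {R2, R3}
  C: {R1, R3}
  D: {R3, R4, R5}
  E: {R2, R4}
  F: {R1}
No 2 sites suffice: every size-2 union leaves at least one demand point uncovered.
But {B, C, D} covers everything, so the minimum is 3.

3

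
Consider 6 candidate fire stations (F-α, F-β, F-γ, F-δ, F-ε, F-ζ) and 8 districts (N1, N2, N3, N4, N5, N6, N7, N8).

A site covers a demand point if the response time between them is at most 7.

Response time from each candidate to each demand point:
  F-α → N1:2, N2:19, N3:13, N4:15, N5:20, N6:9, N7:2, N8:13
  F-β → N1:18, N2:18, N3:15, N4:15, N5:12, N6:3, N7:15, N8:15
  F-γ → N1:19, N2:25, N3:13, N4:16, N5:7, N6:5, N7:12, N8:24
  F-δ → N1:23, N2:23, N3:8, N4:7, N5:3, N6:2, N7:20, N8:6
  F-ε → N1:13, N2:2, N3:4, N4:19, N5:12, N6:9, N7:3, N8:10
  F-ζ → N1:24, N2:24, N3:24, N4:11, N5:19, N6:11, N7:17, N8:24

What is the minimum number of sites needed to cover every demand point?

Coverage sets (demand points within 7 of each site):
  F-α: {N1, N7}
  F-β: {N6}
  F-γ: {N5, N6}
  F-δ: {N4, N5, N6, N8}
  F-ε: {N2, N3, N7}
  F-ζ: {}
No 2 sites suffice: every size-2 union leaves at least one demand point uncovered.
But {F-α, F-δ, F-ε} covers everything, so the minimum is 3.

3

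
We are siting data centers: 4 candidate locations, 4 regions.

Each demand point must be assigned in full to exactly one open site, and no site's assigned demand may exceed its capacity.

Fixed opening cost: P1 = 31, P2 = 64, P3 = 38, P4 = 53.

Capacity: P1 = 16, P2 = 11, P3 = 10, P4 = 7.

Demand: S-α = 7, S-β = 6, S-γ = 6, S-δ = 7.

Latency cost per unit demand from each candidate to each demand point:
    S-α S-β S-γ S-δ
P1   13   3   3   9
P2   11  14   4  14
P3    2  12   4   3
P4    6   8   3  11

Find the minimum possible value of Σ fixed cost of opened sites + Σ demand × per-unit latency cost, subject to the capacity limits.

221

Open {P1, P3, P4}; cheapest assignment that respects the capacities:
  P1 (cap 16, load 12): S-β, S-γ — cost 6×3 + 6×3 = 36
  P3 (cap 10, load 7): S-δ — cost 7×3 = 21
  P4 (cap 7, load 7): S-α — cost 7×6 = 42
  Shipping 99, fixed 122 → total 221.
  Any other capacity-feasible assignment to {P1, P3, P4} ships for at least 99.
Compare {P1, P2, P3}: its best feasible assignment gives total 252.
Compare {P1, P2, P3, P4}: its best feasible assignment gives total 285.
Every other set of open sites that can feasibly serve all demand totals ≥ 252 even under its best assignment. Minimum: 221.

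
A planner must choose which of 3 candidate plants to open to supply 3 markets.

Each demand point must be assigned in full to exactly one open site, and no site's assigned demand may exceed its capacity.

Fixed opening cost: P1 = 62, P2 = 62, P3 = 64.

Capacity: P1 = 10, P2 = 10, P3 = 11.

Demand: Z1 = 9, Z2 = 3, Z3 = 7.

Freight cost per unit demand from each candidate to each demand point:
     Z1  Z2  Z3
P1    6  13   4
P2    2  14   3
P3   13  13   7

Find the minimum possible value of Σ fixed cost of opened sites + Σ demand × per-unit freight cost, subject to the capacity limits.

209

Open {P1, P2}; cheapest assignment that respects the capacities:
  P1 (cap 10, load 10): Z2, Z3 — cost 3×13 + 7×4 = 67
  P2 (cap 10, load 9): Z1 — cost 9×2 = 18
  Shipping 85, fixed 124 → total 209.
  Any other capacity-feasible assignment to {P1, P2} ships for at least 85.
Compare {P2, P3}: its best feasible assignment gives total 232.
Compare {P1, P3}: its best feasible assignment gives total 268.
Every other set of open sites that can feasibly serve all demand totals ≥ 232 even under its best assignment. Minimum: 209.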